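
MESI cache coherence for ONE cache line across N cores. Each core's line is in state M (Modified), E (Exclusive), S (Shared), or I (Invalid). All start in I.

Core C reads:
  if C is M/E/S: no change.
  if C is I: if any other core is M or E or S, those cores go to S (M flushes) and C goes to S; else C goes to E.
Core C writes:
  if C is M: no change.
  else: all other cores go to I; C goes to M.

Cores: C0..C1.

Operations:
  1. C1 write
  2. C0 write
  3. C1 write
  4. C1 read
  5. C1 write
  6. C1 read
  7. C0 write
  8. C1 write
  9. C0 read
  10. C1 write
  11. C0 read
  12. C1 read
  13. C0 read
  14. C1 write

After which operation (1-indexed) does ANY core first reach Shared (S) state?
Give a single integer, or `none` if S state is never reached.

Answer: 9

Derivation:
Op 1: C1 write [C1 write: invalidate none -> C1=M] -> [I,M]
Op 2: C0 write [C0 write: invalidate ['C1=M'] -> C0=M] -> [M,I]
Op 3: C1 write [C1 write: invalidate ['C0=M'] -> C1=M] -> [I,M]
Op 4: C1 read [C1 read: already in M, no change] -> [I,M]
Op 5: C1 write [C1 write: already M (modified), no change] -> [I,M]
Op 6: C1 read [C1 read: already in M, no change] -> [I,M]
Op 7: C0 write [C0 write: invalidate ['C1=M'] -> C0=M] -> [M,I]
Op 8: C1 write [C1 write: invalidate ['C0=M'] -> C1=M] -> [I,M]
Op 9: C0 read [C0 read from I: others=['C1=M'] -> C0=S, others downsized to S] -> [S,S]
  -> First S state at op 9; remaining ops need not be traced.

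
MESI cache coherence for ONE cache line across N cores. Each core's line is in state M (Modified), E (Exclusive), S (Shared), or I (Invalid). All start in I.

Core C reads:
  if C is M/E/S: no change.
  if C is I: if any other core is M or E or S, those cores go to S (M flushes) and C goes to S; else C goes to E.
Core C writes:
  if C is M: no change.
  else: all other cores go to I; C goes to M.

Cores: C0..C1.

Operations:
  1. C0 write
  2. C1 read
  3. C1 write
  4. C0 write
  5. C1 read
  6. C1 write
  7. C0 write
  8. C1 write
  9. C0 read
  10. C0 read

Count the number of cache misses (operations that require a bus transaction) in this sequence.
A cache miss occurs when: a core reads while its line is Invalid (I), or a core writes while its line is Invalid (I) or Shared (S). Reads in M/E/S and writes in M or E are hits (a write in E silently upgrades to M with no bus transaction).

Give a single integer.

Answer: 9

Derivation:
Op 1: C0 write [C0 write: invalidate none -> C0=M] -> [M,I] [MISS #1: write from I]
Op 2: C1 read [C1 read from I: others=['C0=M'] -> C1=S, others downsized to S] -> [S,S] [MISS #2: read from I]
Op 3: C1 write [C1 write: invalidate ['C0=S'] -> C1=M] -> [I,M] [MISS #3: write from S]
Op 4: C0 write [C0 write: invalidate ['C1=M'] -> C0=M] -> [M,I] [MISS #4: write from I]
Op 5: C1 read [C1 read from I: others=['C0=M'] -> C1=S, others downsized to S] -> [S,S] [MISS #5: read from I]
Op 6: C1 write [C1 write: invalidate ['C0=S'] -> C1=M] -> [I,M] [MISS #6: write from S]
Op 7: C0 write [C0 write: invalidate ['C1=M'] -> C0=M] -> [M,I] [MISS #7: write from I]
Op 8: C1 write [C1 write: invalidate ['C0=M'] -> C1=M] -> [I,M] [MISS #8: write from I]
Op 9: C0 read [C0 read from I: others=['C1=M'] -> C0=S, others downsized to S] -> [S,S] [MISS #9: read from I]
Op 10: C0 read [C0 read: already in S, no change] -> [S,S] [hit: read from S]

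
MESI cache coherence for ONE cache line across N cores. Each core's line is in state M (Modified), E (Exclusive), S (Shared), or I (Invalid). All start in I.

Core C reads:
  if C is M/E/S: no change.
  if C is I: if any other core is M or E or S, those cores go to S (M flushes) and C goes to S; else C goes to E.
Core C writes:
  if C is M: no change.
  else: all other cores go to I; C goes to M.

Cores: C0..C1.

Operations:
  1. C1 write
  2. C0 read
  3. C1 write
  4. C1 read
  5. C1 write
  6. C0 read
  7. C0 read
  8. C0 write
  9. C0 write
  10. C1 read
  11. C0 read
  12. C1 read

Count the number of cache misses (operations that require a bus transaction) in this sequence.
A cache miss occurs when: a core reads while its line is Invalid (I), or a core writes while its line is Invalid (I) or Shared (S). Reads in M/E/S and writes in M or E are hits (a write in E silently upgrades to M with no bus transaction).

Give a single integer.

Answer: 6

Derivation:
Op 1: C1 write [C1 write: invalidate none -> C1=M] -> [I,M] [MISS #1: write from I]
Op 2: C0 read [C0 read from I: others=['C1=M'] -> C0=S, others downsized to S] -> [S,S] [MISS #2: read from I]
Op 3: C1 write [C1 write: invalidate ['C0=S'] -> C1=M] -> [I,M] [MISS #3: write from S]
Op 4: C1 read [C1 read: already in M, no change] -> [I,M] [hit: read from M]
Op 5: C1 write [C1 write: already M (modified), no change] -> [I,M] [hit: write from M]
Op 6: C0 read [C0 read from I: others=['C1=M'] -> C0=S, others downsized to S] -> [S,S] [MISS #4: read from I]
Op 7: C0 read [C0 read: already in S, no change] -> [S,S] [hit: read from S]
Op 8: C0 write [C0 write: invalidate ['C1=S'] -> C0=M] -> [M,I] [MISS #5: write from S]
Op 9: C0 write [C0 write: already M (modified), no change] -> [M,I] [hit: write from M]
Op 10: C1 read [C1 read from I: others=['C0=M'] -> C1=S, others downsized to S] -> [S,S] [MISS #6: read from I]
Op 11: C0 read [C0 read: already in S, no change] -> [S,S] [hit: read from S]
Op 12: C1 read [C1 read: already in S, no change] -> [S,S] [hit: read from S]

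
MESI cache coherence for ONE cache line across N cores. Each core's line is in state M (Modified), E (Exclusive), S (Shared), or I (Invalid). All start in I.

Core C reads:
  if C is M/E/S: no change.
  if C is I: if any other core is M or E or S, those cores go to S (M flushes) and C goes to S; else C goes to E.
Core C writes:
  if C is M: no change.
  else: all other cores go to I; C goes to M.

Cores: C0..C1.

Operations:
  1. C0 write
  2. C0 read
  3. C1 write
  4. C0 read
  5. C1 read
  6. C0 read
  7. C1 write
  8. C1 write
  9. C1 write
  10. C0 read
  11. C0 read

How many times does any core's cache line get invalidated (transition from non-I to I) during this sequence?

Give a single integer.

Answer: 2

Derivation:
Op 1: C0 write [C0 write: invalidate none -> C0=M] -> [M,I] (invalidations this op: 0; running total: 0)
Op 2: C0 read [C0 read: already in M, no change] -> [M,I] (invalidations this op: 0; running total: 0)
Op 3: C1 write [C1 write: invalidate ['C0=M'] -> C1=M] -> [I,M] (invalidations this op: 1; running total: 1)
Op 4: C0 read [C0 read from I: others=['C1=M'] -> C0=S, others downsized to S] -> [S,S] (invalidations this op: 0; running total: 1)
Op 5: C1 read [C1 read: already in S, no change] -> [S,S] (invalidations this op: 0; running total: 1)
Op 6: C0 read [C0 read: already in S, no change] -> [S,S] (invalidations this op: 0; running total: 1)
Op 7: C1 write [C1 write: invalidate ['C0=S'] -> C1=M] -> [I,M] (invalidations this op: 1; running total: 2)
Op 8: C1 write [C1 write: already M (modified), no change] -> [I,M] (invalidations this op: 0; running total: 2)
Op 9: C1 write [C1 write: already M (modified), no change] -> [I,M] (invalidations this op: 0; running total: 2)
Op 10: C0 read [C0 read from I: others=['C1=M'] -> C0=S, others downsized to S] -> [S,S] (invalidations this op: 0; running total: 2)
Op 11: C0 read [C0 read: already in S, no change] -> [S,S] (invalidations this op: 0; running total: 2)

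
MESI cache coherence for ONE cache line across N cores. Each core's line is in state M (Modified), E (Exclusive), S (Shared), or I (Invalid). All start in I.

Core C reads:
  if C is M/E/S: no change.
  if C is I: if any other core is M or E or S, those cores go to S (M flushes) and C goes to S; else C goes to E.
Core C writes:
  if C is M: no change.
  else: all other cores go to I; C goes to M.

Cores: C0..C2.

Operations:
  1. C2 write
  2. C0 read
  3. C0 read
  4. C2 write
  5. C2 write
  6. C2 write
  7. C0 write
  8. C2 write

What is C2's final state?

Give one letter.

Op 1: C2 write [C2 write: invalidate none -> C2=M] -> [I,I,M]
Op 2: C0 read [C0 read from I: others=['C2=M'] -> C0=S, others downsized to S] -> [S,I,S]
Op 3: C0 read [C0 read: already in S, no change] -> [S,I,S]
Op 4: C2 write [C2 write: invalidate ['C0=S'] -> C2=M] -> [I,I,M]
Op 5: C2 write [C2 write: already M (modified), no change] -> [I,I,M]
Op 6: C2 write [C2 write: already M (modified), no change] -> [I,I,M]
Op 7: C0 write [C0 write: invalidate ['C2=M'] -> C0=M] -> [M,I,I]
Op 8: C2 write [C2 write: invalidate ['C0=M'] -> C2=M] -> [I,I,M]

Answer: M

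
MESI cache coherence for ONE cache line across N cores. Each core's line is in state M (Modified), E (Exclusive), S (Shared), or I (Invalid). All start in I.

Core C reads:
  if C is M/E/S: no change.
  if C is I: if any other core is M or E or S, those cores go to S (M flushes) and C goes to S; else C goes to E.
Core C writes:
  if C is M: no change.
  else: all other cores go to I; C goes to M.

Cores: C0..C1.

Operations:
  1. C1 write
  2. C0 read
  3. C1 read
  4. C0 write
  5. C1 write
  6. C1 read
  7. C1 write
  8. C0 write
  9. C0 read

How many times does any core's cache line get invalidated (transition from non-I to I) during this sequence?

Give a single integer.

Op 1: C1 write [C1 write: invalidate none -> C1=M] -> [I,M] (invalidations this op: 0; running total: 0)
Op 2: C0 read [C0 read from I: others=['C1=M'] -> C0=S, others downsized to S] -> [S,S] (invalidations this op: 0; running total: 0)
Op 3: C1 read [C1 read: already in S, no change] -> [S,S] (invalidations this op: 0; running total: 0)
Op 4: C0 write [C0 write: invalidate ['C1=S'] -> C0=M] -> [M,I] (invalidations this op: 1; running total: 1)
Op 5: C1 write [C1 write: invalidate ['C0=M'] -> C1=M] -> [I,M] (invalidations this op: 1; running total: 2)
Op 6: C1 read [C1 read: already in M, no change] -> [I,M] (invalidations this op: 0; running total: 2)
Op 7: C1 write [C1 write: already M (modified), no change] -> [I,M] (invalidations this op: 0; running total: 2)
Op 8: C0 write [C0 write: invalidate ['C1=M'] -> C0=M] -> [M,I] (invalidations this op: 1; running total: 3)
Op 9: C0 read [C0 read: already in M, no change] -> [M,I] (invalidations this op: 0; running total: 3)

Answer: 3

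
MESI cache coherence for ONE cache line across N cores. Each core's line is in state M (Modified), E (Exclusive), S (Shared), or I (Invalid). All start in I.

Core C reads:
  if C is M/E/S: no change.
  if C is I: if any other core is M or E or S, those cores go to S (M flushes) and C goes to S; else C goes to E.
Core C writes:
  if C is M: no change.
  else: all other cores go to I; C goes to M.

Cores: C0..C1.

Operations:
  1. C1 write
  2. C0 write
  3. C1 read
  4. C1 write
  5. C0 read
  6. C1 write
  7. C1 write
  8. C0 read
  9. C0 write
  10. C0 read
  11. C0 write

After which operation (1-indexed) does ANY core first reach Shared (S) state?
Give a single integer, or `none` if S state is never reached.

Answer: 3

Derivation:
Op 1: C1 write [C1 write: invalidate none -> C1=M] -> [I,M]
Op 2: C0 write [C0 write: invalidate ['C1=M'] -> C0=M] -> [M,I]
Op 3: C1 read [C1 read from I: others=['C0=M'] -> C1=S, others downsized to S] -> [S,S]
  -> First S state at op 3; remaining ops need not be traced.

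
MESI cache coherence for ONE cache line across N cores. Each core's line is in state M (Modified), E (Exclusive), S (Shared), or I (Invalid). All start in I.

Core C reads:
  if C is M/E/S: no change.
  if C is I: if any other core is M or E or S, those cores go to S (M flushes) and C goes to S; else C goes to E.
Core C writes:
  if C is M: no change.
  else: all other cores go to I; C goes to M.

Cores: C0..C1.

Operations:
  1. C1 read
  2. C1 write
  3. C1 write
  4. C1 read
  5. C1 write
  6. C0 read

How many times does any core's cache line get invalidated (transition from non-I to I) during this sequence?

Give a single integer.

Answer: 0

Derivation:
Op 1: C1 read [C1 read from I: no other sharers -> C1=E (exclusive)] -> [I,E] (invalidations this op: 0; running total: 0)
Op 2: C1 write [C1 write: invalidate none -> C1=M] -> [I,M] (invalidations this op: 0; running total: 0)
Op 3: C1 write [C1 write: already M (modified), no change] -> [I,M] (invalidations this op: 0; running total: 0)
Op 4: C1 read [C1 read: already in M, no change] -> [I,M] (invalidations this op: 0; running total: 0)
Op 5: C1 write [C1 write: already M (modified), no change] -> [I,M] (invalidations this op: 0; running total: 0)
Op 6: C0 read [C0 read from I: others=['C1=M'] -> C0=S, others downsized to S] -> [S,S] (invalidations this op: 0; running total: 0)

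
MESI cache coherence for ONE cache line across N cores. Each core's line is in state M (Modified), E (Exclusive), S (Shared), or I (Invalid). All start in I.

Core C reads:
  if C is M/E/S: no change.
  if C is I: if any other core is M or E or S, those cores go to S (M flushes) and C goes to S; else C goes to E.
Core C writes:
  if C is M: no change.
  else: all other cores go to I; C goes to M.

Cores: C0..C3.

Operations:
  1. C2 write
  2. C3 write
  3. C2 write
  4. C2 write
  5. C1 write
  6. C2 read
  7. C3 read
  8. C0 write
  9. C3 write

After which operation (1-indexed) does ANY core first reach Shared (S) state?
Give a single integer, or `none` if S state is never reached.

Op 1: C2 write [C2 write: invalidate none -> C2=M] -> [I,I,M,I]
Op 2: C3 write [C3 write: invalidate ['C2=M'] -> C3=M] -> [I,I,I,M]
Op 3: C2 write [C2 write: invalidate ['C3=M'] -> C2=M] -> [I,I,M,I]
Op 4: C2 write [C2 write: already M (modified), no change] -> [I,I,M,I]
Op 5: C1 write [C1 write: invalidate ['C2=M'] -> C1=M] -> [I,M,I,I]
Op 6: C2 read [C2 read from I: others=['C1=M'] -> C2=S, others downsized to S] -> [I,S,S,I]
  -> First S state at op 6; remaining ops need not be traced.

Answer: 6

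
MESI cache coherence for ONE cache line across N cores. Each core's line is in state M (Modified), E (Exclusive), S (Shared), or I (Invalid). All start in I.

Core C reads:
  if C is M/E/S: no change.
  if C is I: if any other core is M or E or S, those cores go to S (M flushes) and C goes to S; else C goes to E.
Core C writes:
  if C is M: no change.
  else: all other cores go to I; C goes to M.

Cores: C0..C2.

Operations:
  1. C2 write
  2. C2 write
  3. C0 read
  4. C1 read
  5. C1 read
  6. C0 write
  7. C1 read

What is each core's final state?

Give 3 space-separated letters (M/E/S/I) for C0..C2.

Op 1: C2 write [C2 write: invalidate none -> C2=M] -> [I,I,M]
Op 2: C2 write [C2 write: already M (modified), no change] -> [I,I,M]
Op 3: C0 read [C0 read from I: others=['C2=M'] -> C0=S, others downsized to S] -> [S,I,S]
Op 4: C1 read [C1 read from I: others=['C0=S', 'C2=S'] -> C1=S, others downsized to S] -> [S,S,S]
Op 5: C1 read [C1 read: already in S, no change] -> [S,S,S]
Op 6: C0 write [C0 write: invalidate ['C1=S', 'C2=S'] -> C0=M] -> [M,I,I]
Op 7: C1 read [C1 read from I: others=['C0=M'] -> C1=S, others downsized to S] -> [S,S,I]

Answer: S S I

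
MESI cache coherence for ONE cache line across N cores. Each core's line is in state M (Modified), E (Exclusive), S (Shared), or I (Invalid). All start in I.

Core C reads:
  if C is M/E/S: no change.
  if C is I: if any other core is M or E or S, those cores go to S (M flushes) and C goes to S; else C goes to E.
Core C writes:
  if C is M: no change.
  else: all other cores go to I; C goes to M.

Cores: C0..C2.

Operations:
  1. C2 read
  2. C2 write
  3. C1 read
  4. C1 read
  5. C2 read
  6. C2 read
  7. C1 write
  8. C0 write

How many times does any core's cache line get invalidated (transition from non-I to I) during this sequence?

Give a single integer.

Op 1: C2 read [C2 read from I: no other sharers -> C2=E (exclusive)] -> [I,I,E] (invalidations this op: 0; running total: 0)
Op 2: C2 write [C2 write: invalidate none -> C2=M] -> [I,I,M] (invalidations this op: 0; running total: 0)
Op 3: C1 read [C1 read from I: others=['C2=M'] -> C1=S, others downsized to S] -> [I,S,S] (invalidations this op: 0; running total: 0)
Op 4: C1 read [C1 read: already in S, no change] -> [I,S,S] (invalidations this op: 0; running total: 0)
Op 5: C2 read [C2 read: already in S, no change] -> [I,S,S] (invalidations this op: 0; running total: 0)
Op 6: C2 read [C2 read: already in S, no change] -> [I,S,S] (invalidations this op: 0; running total: 0)
Op 7: C1 write [C1 write: invalidate ['C2=S'] -> C1=M] -> [I,M,I] (invalidations this op: 1; running total: 1)
Op 8: C0 write [C0 write: invalidate ['C1=M'] -> C0=M] -> [M,I,I] (invalidations this op: 1; running total: 2)

Answer: 2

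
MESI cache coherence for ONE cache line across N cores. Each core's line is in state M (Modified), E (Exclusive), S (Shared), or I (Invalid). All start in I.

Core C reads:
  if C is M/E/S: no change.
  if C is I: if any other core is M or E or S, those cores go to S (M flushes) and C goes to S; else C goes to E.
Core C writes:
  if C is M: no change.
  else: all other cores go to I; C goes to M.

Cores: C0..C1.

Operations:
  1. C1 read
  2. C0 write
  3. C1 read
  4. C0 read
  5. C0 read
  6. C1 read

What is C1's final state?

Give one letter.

Answer: S

Derivation:
Op 1: C1 read [C1 read from I: no other sharers -> C1=E (exclusive)] -> [I,E]
Op 2: C0 write [C0 write: invalidate ['C1=E'] -> C0=M] -> [M,I]
Op 3: C1 read [C1 read from I: others=['C0=M'] -> C1=S, others downsized to S] -> [S,S]
Op 4: C0 read [C0 read: already in S, no change] -> [S,S]
Op 5: C0 read [C0 read: already in S, no change] -> [S,S]
Op 6: C1 read [C1 read: already in S, no change] -> [S,S]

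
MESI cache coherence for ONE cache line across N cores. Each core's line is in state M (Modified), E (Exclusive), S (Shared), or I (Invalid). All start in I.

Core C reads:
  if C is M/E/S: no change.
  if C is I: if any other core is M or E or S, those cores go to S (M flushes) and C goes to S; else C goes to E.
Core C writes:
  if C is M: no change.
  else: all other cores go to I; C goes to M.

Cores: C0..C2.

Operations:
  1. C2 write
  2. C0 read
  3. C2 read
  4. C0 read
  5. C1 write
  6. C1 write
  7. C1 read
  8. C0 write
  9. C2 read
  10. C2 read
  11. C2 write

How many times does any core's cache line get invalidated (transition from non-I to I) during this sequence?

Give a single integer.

Op 1: C2 write [C2 write: invalidate none -> C2=M] -> [I,I,M] (invalidations this op: 0; running total: 0)
Op 2: C0 read [C0 read from I: others=['C2=M'] -> C0=S, others downsized to S] -> [S,I,S] (invalidations this op: 0; running total: 0)
Op 3: C2 read [C2 read: already in S, no change] -> [S,I,S] (invalidations this op: 0; running total: 0)
Op 4: C0 read [C0 read: already in S, no change] -> [S,I,S] (invalidations this op: 0; running total: 0)
Op 5: C1 write [C1 write: invalidate ['C0=S', 'C2=S'] -> C1=M] -> [I,M,I] (invalidations this op: 2; running total: 2)
Op 6: C1 write [C1 write: already M (modified), no change] -> [I,M,I] (invalidations this op: 0; running total: 2)
Op 7: C1 read [C1 read: already in M, no change] -> [I,M,I] (invalidations this op: 0; running total: 2)
Op 8: C0 write [C0 write: invalidate ['C1=M'] -> C0=M] -> [M,I,I] (invalidations this op: 1; running total: 3)
Op 9: C2 read [C2 read from I: others=['C0=M'] -> C2=S, others downsized to S] -> [S,I,S] (invalidations this op: 0; running total: 3)
Op 10: C2 read [C2 read: already in S, no change] -> [S,I,S] (invalidations this op: 0; running total: 3)
Op 11: C2 write [C2 write: invalidate ['C0=S'] -> C2=M] -> [I,I,M] (invalidations this op: 1; running total: 4)

Answer: 4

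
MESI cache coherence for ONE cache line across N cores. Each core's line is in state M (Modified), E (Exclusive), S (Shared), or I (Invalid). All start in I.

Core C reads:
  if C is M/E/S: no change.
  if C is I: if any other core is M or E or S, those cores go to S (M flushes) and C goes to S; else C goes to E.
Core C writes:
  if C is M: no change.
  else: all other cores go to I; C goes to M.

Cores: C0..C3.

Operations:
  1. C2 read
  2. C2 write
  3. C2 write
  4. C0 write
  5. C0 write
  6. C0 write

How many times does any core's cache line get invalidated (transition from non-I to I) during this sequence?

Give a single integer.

Answer: 1

Derivation:
Op 1: C2 read [C2 read from I: no other sharers -> C2=E (exclusive)] -> [I,I,E,I] (invalidations this op: 0; running total: 0)
Op 2: C2 write [C2 write: invalidate none -> C2=M] -> [I,I,M,I] (invalidations this op: 0; running total: 0)
Op 3: C2 write [C2 write: already M (modified), no change] -> [I,I,M,I] (invalidations this op: 0; running total: 0)
Op 4: C0 write [C0 write: invalidate ['C2=M'] -> C0=M] -> [M,I,I,I] (invalidations this op: 1; running total: 1)
Op 5: C0 write [C0 write: already M (modified), no change] -> [M,I,I,I] (invalidations this op: 0; running total: 1)
Op 6: C0 write [C0 write: already M (modified), no change] -> [M,I,I,I] (invalidations this op: 0; running total: 1)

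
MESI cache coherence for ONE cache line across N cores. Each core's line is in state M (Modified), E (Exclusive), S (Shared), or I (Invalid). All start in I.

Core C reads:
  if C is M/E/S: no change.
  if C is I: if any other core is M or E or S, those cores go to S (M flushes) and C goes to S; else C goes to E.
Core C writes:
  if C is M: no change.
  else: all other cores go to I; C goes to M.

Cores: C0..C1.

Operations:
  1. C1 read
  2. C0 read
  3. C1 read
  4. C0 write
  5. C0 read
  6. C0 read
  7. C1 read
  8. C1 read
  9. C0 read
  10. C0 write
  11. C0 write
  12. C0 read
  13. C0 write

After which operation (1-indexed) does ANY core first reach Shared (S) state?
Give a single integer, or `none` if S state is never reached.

Answer: 2

Derivation:
Op 1: C1 read [C1 read from I: no other sharers -> C1=E (exclusive)] -> [I,E]
Op 2: C0 read [C0 read from I: others=['C1=E'] -> C0=S, others downsized to S] -> [S,S]
  -> First S state at op 2; remaining ops need not be traced.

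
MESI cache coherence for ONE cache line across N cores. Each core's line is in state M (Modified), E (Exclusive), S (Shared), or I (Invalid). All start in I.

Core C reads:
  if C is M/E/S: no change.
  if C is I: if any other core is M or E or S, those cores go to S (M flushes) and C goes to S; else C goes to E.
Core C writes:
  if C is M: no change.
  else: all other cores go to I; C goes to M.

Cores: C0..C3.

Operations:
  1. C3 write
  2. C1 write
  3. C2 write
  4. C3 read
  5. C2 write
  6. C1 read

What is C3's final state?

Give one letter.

Op 1: C3 write [C3 write: invalidate none -> C3=M] -> [I,I,I,M]
Op 2: C1 write [C1 write: invalidate ['C3=M'] -> C1=M] -> [I,M,I,I]
Op 3: C2 write [C2 write: invalidate ['C1=M'] -> C2=M] -> [I,I,M,I]
Op 4: C3 read [C3 read from I: others=['C2=M'] -> C3=S, others downsized to S] -> [I,I,S,S]
Op 5: C2 write [C2 write: invalidate ['C3=S'] -> C2=M] -> [I,I,M,I]
Op 6: C1 read [C1 read from I: others=['C2=M'] -> C1=S, others downsized to S] -> [I,S,S,I]

Answer: I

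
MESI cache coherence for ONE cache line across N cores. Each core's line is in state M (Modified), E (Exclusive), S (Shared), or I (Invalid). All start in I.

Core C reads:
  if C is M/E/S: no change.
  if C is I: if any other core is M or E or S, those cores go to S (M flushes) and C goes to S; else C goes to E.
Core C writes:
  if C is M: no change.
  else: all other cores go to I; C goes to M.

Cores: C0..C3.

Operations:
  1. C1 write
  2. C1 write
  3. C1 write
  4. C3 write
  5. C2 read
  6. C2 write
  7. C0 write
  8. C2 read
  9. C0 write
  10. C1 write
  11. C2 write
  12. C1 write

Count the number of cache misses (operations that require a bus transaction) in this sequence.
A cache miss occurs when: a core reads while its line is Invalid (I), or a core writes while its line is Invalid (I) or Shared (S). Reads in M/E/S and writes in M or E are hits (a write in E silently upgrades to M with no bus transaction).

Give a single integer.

Op 1: C1 write [C1 write: invalidate none -> C1=M] -> [I,M,I,I] [MISS #1: write from I]
Op 2: C1 write [C1 write: already M (modified), no change] -> [I,M,I,I] [hit: write from M]
Op 3: C1 write [C1 write: already M (modified), no change] -> [I,M,I,I] [hit: write from M]
Op 4: C3 write [C3 write: invalidate ['C1=M'] -> C3=M] -> [I,I,I,M] [MISS #2: write from I]
Op 5: C2 read [C2 read from I: others=['C3=M'] -> C2=S, others downsized to S] -> [I,I,S,S] [MISS #3: read from I]
Op 6: C2 write [C2 write: invalidate ['C3=S'] -> C2=M] -> [I,I,M,I] [MISS #4: write from S]
Op 7: C0 write [C0 write: invalidate ['C2=M'] -> C0=M] -> [M,I,I,I] [MISS #5: write from I]
Op 8: C2 read [C2 read from I: others=['C0=M'] -> C2=S, others downsized to S] -> [S,I,S,I] [MISS #6: read from I]
Op 9: C0 write [C0 write: invalidate ['C2=S'] -> C0=M] -> [M,I,I,I] [MISS #7: write from S]
Op 10: C1 write [C1 write: invalidate ['C0=M'] -> C1=M] -> [I,M,I,I] [MISS #8: write from I]
Op 11: C2 write [C2 write: invalidate ['C1=M'] -> C2=M] -> [I,I,M,I] [MISS #9: write from I]
Op 12: C1 write [C1 write: invalidate ['C2=M'] -> C1=M] -> [I,M,I,I] [MISS #10: write from I]

Answer: 10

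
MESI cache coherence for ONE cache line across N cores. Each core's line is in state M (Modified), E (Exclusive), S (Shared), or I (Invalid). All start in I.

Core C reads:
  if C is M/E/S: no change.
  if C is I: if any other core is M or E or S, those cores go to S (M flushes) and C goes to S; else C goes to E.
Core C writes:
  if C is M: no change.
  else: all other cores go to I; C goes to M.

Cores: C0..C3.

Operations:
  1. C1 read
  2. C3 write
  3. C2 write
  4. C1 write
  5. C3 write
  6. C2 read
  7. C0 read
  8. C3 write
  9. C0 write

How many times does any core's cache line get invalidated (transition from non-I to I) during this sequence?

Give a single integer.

Answer: 7

Derivation:
Op 1: C1 read [C1 read from I: no other sharers -> C1=E (exclusive)] -> [I,E,I,I] (invalidations this op: 0; running total: 0)
Op 2: C3 write [C3 write: invalidate ['C1=E'] -> C3=M] -> [I,I,I,M] (invalidations this op: 1; running total: 1)
Op 3: C2 write [C2 write: invalidate ['C3=M'] -> C2=M] -> [I,I,M,I] (invalidations this op: 1; running total: 2)
Op 4: C1 write [C1 write: invalidate ['C2=M'] -> C1=M] -> [I,M,I,I] (invalidations this op: 1; running total: 3)
Op 5: C3 write [C3 write: invalidate ['C1=M'] -> C3=M] -> [I,I,I,M] (invalidations this op: 1; running total: 4)
Op 6: C2 read [C2 read from I: others=['C3=M'] -> C2=S, others downsized to S] -> [I,I,S,S] (invalidations this op: 0; running total: 4)
Op 7: C0 read [C0 read from I: others=['C2=S', 'C3=S'] -> C0=S, others downsized to S] -> [S,I,S,S] (invalidations this op: 0; running total: 4)
Op 8: C3 write [C3 write: invalidate ['C0=S', 'C2=S'] -> C3=M] -> [I,I,I,M] (invalidations this op: 2; running total: 6)
Op 9: C0 write [C0 write: invalidate ['C3=M'] -> C0=M] -> [M,I,I,I] (invalidations this op: 1; running total: 7)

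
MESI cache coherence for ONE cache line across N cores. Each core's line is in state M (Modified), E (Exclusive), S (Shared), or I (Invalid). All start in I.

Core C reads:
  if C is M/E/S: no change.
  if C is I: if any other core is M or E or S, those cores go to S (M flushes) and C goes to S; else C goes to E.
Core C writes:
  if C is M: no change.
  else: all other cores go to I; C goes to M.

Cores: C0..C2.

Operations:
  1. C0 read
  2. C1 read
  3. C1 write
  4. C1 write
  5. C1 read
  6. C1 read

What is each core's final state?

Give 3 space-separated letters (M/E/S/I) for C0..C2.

Op 1: C0 read [C0 read from I: no other sharers -> C0=E (exclusive)] -> [E,I,I]
Op 2: C1 read [C1 read from I: others=['C0=E'] -> C1=S, others downsized to S] -> [S,S,I]
Op 3: C1 write [C1 write: invalidate ['C0=S'] -> C1=M] -> [I,M,I]
Op 4: C1 write [C1 write: already M (modified), no change] -> [I,M,I]
Op 5: C1 read [C1 read: already in M, no change] -> [I,M,I]
Op 6: C1 read [C1 read: already in M, no change] -> [I,M,I]

Answer: I M I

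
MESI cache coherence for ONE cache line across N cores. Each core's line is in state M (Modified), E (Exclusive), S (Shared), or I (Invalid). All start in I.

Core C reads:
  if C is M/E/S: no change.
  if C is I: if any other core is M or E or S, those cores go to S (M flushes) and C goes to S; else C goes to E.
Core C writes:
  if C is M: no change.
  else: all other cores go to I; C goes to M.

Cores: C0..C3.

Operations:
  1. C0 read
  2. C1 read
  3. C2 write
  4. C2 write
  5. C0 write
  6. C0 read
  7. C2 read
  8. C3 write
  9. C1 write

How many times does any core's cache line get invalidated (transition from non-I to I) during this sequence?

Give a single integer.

Op 1: C0 read [C0 read from I: no other sharers -> C0=E (exclusive)] -> [E,I,I,I] (invalidations this op: 0; running total: 0)
Op 2: C1 read [C1 read from I: others=['C0=E'] -> C1=S, others downsized to S] -> [S,S,I,I] (invalidations this op: 0; running total: 0)
Op 3: C2 write [C2 write: invalidate ['C0=S', 'C1=S'] -> C2=M] -> [I,I,M,I] (invalidations this op: 2; running total: 2)
Op 4: C2 write [C2 write: already M (modified), no change] -> [I,I,M,I] (invalidations this op: 0; running total: 2)
Op 5: C0 write [C0 write: invalidate ['C2=M'] -> C0=M] -> [M,I,I,I] (invalidations this op: 1; running total: 3)
Op 6: C0 read [C0 read: already in M, no change] -> [M,I,I,I] (invalidations this op: 0; running total: 3)
Op 7: C2 read [C2 read from I: others=['C0=M'] -> C2=S, others downsized to S] -> [S,I,S,I] (invalidations this op: 0; running total: 3)
Op 8: C3 write [C3 write: invalidate ['C0=S', 'C2=S'] -> C3=M] -> [I,I,I,M] (invalidations this op: 2; running total: 5)
Op 9: C1 write [C1 write: invalidate ['C3=M'] -> C1=M] -> [I,M,I,I] (invalidations this op: 1; running total: 6)

Answer: 6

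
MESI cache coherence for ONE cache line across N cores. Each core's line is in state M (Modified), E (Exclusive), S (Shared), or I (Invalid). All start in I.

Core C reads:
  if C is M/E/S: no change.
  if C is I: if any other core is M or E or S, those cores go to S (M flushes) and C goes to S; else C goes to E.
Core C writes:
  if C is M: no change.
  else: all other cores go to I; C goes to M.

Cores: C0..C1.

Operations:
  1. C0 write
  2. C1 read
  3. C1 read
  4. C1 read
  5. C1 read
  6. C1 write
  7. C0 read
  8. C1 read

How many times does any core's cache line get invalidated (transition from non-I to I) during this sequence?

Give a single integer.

Op 1: C0 write [C0 write: invalidate none -> C0=M] -> [M,I] (invalidations this op: 0; running total: 0)
Op 2: C1 read [C1 read from I: others=['C0=M'] -> C1=S, others downsized to S] -> [S,S] (invalidations this op: 0; running total: 0)
Op 3: C1 read [C1 read: already in S, no change] -> [S,S] (invalidations this op: 0; running total: 0)
Op 4: C1 read [C1 read: already in S, no change] -> [S,S] (invalidations this op: 0; running total: 0)
Op 5: C1 read [C1 read: already in S, no change] -> [S,S] (invalidations this op: 0; running total: 0)
Op 6: C1 write [C1 write: invalidate ['C0=S'] -> C1=M] -> [I,M] (invalidations this op: 1; running total: 1)
Op 7: C0 read [C0 read from I: others=['C1=M'] -> C0=S, others downsized to S] -> [S,S] (invalidations this op: 0; running total: 1)
Op 8: C1 read [C1 read: already in S, no change] -> [S,S] (invalidations this op: 0; running total: 1)

Answer: 1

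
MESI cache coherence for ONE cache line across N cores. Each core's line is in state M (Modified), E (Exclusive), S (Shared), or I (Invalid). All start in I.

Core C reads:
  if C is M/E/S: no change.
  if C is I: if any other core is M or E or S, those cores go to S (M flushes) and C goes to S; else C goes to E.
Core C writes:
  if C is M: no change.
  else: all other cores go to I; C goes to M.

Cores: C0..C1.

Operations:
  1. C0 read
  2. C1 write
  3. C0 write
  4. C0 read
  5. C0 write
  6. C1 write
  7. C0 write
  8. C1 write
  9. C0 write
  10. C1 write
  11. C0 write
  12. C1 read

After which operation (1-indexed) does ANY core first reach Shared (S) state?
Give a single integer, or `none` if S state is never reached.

Answer: 12

Derivation:
Op 1: C0 read [C0 read from I: no other sharers -> C0=E (exclusive)] -> [E,I]
Op 2: C1 write [C1 write: invalidate ['C0=E'] -> C1=M] -> [I,M]
Op 3: C0 write [C0 write: invalidate ['C1=M'] -> C0=M] -> [M,I]
Op 4: C0 read [C0 read: already in M, no change] -> [M,I]
Op 5: C0 write [C0 write: already M (modified), no change] -> [M,I]
Op 6: C1 write [C1 write: invalidate ['C0=M'] -> C1=M] -> [I,M]
Op 7: C0 write [C0 write: invalidate ['C1=M'] -> C0=M] -> [M,I]
Op 8: C1 write [C1 write: invalidate ['C0=M'] -> C1=M] -> [I,M]
Op 9: C0 write [C0 write: invalidate ['C1=M'] -> C0=M] -> [M,I]
Op 10: C1 write [C1 write: invalidate ['C0=M'] -> C1=M] -> [I,M]
Op 11: C0 write [C0 write: invalidate ['C1=M'] -> C0=M] -> [M,I]
Op 12: C1 read [C1 read from I: others=['C0=M'] -> C1=S, others downsized to S] -> [S,S]
  -> First S state at op 12; remaining ops need not be traced.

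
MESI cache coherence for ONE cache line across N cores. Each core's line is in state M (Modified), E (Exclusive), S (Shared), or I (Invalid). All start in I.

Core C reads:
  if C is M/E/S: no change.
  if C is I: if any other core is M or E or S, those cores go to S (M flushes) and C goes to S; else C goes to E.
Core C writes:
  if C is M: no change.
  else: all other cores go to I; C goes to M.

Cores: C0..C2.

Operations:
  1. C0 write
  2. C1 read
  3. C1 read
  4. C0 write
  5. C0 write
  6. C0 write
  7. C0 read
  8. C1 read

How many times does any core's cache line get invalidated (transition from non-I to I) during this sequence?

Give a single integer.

Answer: 1

Derivation:
Op 1: C0 write [C0 write: invalidate none -> C0=M] -> [M,I,I] (invalidations this op: 0; running total: 0)
Op 2: C1 read [C1 read from I: others=['C0=M'] -> C1=S, others downsized to S] -> [S,S,I] (invalidations this op: 0; running total: 0)
Op 3: C1 read [C1 read: already in S, no change] -> [S,S,I] (invalidations this op: 0; running total: 0)
Op 4: C0 write [C0 write: invalidate ['C1=S'] -> C0=M] -> [M,I,I] (invalidations this op: 1; running total: 1)
Op 5: C0 write [C0 write: already M (modified), no change] -> [M,I,I] (invalidations this op: 0; running total: 1)
Op 6: C0 write [C0 write: already M (modified), no change] -> [M,I,I] (invalidations this op: 0; running total: 1)
Op 7: C0 read [C0 read: already in M, no change] -> [M,I,I] (invalidations this op: 0; running total: 1)
Op 8: C1 read [C1 read from I: others=['C0=M'] -> C1=S, others downsized to S] -> [S,S,I] (invalidations this op: 0; running total: 1)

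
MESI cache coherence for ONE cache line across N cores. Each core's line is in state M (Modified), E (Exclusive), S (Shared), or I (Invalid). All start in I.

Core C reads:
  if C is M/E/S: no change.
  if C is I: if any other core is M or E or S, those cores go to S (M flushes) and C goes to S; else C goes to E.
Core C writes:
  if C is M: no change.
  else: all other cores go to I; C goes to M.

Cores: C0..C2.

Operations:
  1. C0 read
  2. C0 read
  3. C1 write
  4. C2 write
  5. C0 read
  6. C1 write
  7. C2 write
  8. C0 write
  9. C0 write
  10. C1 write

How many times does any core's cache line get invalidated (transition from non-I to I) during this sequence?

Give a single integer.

Answer: 7

Derivation:
Op 1: C0 read [C0 read from I: no other sharers -> C0=E (exclusive)] -> [E,I,I] (invalidations this op: 0; running total: 0)
Op 2: C0 read [C0 read: already in E, no change] -> [E,I,I] (invalidations this op: 0; running total: 0)
Op 3: C1 write [C1 write: invalidate ['C0=E'] -> C1=M] -> [I,M,I] (invalidations this op: 1; running total: 1)
Op 4: C2 write [C2 write: invalidate ['C1=M'] -> C2=M] -> [I,I,M] (invalidations this op: 1; running total: 2)
Op 5: C0 read [C0 read from I: others=['C2=M'] -> C0=S, others downsized to S] -> [S,I,S] (invalidations this op: 0; running total: 2)
Op 6: C1 write [C1 write: invalidate ['C0=S', 'C2=S'] -> C1=M] -> [I,M,I] (invalidations this op: 2; running total: 4)
Op 7: C2 write [C2 write: invalidate ['C1=M'] -> C2=M] -> [I,I,M] (invalidations this op: 1; running total: 5)
Op 8: C0 write [C0 write: invalidate ['C2=M'] -> C0=M] -> [M,I,I] (invalidations this op: 1; running total: 6)
Op 9: C0 write [C0 write: already M (modified), no change] -> [M,I,I] (invalidations this op: 0; running total: 6)
Op 10: C1 write [C1 write: invalidate ['C0=M'] -> C1=M] -> [I,M,I] (invalidations this op: 1; running total: 7)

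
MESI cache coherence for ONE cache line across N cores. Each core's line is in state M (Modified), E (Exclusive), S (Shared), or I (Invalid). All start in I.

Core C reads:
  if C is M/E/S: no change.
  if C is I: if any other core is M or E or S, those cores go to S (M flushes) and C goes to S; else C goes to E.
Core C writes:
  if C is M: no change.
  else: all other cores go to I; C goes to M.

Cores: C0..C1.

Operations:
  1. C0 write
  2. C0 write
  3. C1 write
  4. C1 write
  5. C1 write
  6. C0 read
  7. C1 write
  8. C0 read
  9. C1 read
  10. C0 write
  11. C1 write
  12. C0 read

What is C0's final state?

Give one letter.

Answer: S

Derivation:
Op 1: C0 write [C0 write: invalidate none -> C0=M] -> [M,I]
Op 2: C0 write [C0 write: already M (modified), no change] -> [M,I]
Op 3: C1 write [C1 write: invalidate ['C0=M'] -> C1=M] -> [I,M]
Op 4: C1 write [C1 write: already M (modified), no change] -> [I,M]
Op 5: C1 write [C1 write: already M (modified), no change] -> [I,M]
Op 6: C0 read [C0 read from I: others=['C1=M'] -> C0=S, others downsized to S] -> [S,S]
Op 7: C1 write [C1 write: invalidate ['C0=S'] -> C1=M] -> [I,M]
Op 8: C0 read [C0 read from I: others=['C1=M'] -> C0=S, others downsized to S] -> [S,S]
Op 9: C1 read [C1 read: already in S, no change] -> [S,S]
Op 10: C0 write [C0 write: invalidate ['C1=S'] -> C0=M] -> [M,I]
Op 11: C1 write [C1 write: invalidate ['C0=M'] -> C1=M] -> [I,M]
Op 12: C0 read [C0 read from I: others=['C1=M'] -> C0=S, others downsized to S] -> [S,S]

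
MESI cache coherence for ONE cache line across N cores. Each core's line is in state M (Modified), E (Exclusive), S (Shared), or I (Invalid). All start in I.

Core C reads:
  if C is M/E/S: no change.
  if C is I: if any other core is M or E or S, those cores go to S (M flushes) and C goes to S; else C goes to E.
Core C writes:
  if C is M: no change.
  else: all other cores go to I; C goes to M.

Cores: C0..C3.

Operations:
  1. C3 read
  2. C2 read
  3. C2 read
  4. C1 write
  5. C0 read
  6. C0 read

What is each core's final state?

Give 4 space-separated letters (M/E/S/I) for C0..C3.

Answer: S S I I

Derivation:
Op 1: C3 read [C3 read from I: no other sharers -> C3=E (exclusive)] -> [I,I,I,E]
Op 2: C2 read [C2 read from I: others=['C3=E'] -> C2=S, others downsized to S] -> [I,I,S,S]
Op 3: C2 read [C2 read: already in S, no change] -> [I,I,S,S]
Op 4: C1 write [C1 write: invalidate ['C2=S', 'C3=S'] -> C1=M] -> [I,M,I,I]
Op 5: C0 read [C0 read from I: others=['C1=M'] -> C0=S, others downsized to S] -> [S,S,I,I]
Op 6: C0 read [C0 read: already in S, no change] -> [S,S,I,I]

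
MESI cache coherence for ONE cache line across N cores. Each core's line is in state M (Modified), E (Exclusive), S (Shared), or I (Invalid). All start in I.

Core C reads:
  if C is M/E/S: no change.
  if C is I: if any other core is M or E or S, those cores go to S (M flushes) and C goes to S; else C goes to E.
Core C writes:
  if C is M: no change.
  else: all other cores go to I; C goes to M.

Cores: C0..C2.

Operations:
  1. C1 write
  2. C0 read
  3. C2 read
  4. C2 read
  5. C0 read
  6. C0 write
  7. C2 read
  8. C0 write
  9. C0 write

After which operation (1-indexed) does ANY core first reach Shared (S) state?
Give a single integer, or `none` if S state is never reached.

Answer: 2

Derivation:
Op 1: C1 write [C1 write: invalidate none -> C1=M] -> [I,M,I]
Op 2: C0 read [C0 read from I: others=['C1=M'] -> C0=S, others downsized to S] -> [S,S,I]
  -> First S state at op 2; remaining ops need not be traced.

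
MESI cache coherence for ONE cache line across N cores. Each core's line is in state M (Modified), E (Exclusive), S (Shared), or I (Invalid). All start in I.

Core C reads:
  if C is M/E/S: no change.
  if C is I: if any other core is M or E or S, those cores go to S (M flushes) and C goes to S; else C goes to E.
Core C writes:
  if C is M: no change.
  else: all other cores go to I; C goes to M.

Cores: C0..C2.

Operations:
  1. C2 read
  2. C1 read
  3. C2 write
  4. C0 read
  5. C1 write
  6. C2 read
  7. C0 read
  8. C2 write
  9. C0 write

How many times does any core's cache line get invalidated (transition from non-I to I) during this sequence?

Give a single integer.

Answer: 6

Derivation:
Op 1: C2 read [C2 read from I: no other sharers -> C2=E (exclusive)] -> [I,I,E] (invalidations this op: 0; running total: 0)
Op 2: C1 read [C1 read from I: others=['C2=E'] -> C1=S, others downsized to S] -> [I,S,S] (invalidations this op: 0; running total: 0)
Op 3: C2 write [C2 write: invalidate ['C1=S'] -> C2=M] -> [I,I,M] (invalidations this op: 1; running total: 1)
Op 4: C0 read [C0 read from I: others=['C2=M'] -> C0=S, others downsized to S] -> [S,I,S] (invalidations this op: 0; running total: 1)
Op 5: C1 write [C1 write: invalidate ['C0=S', 'C2=S'] -> C1=M] -> [I,M,I] (invalidations this op: 2; running total: 3)
Op 6: C2 read [C2 read from I: others=['C1=M'] -> C2=S, others downsized to S] -> [I,S,S] (invalidations this op: 0; running total: 3)
Op 7: C0 read [C0 read from I: others=['C1=S', 'C2=S'] -> C0=S, others downsized to S] -> [S,S,S] (invalidations this op: 0; running total: 3)
Op 8: C2 write [C2 write: invalidate ['C0=S', 'C1=S'] -> C2=M] -> [I,I,M] (invalidations this op: 2; running total: 5)
Op 9: C0 write [C0 write: invalidate ['C2=M'] -> C0=M] -> [M,I,I] (invalidations this op: 1; running total: 6)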